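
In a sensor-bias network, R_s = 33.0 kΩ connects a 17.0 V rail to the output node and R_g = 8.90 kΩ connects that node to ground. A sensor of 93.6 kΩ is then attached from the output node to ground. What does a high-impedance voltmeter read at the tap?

V_out ≈ 3.36 V

The load sits in parallel with R_g: R_g‖R_L = (8.90 × 93.6) / (8.90 + 93.6) = 8.127 kΩ.
V_out = 17.0 × 8.127 / (33.0 + 8.127) = 17.0 × 8.127/41.13 = 3.36 V.
(Unloaded it would have been 3.61 V.)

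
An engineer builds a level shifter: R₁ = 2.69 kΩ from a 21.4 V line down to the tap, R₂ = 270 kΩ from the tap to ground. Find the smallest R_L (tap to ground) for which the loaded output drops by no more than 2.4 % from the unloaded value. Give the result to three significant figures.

Output resistance R_th = R₁‖R₂ = (2.69 × 270)/272.7 = 2.663 kΩ.
The fractional drop is R_th/(R_th + R_L); requiring this ≤ 0.0240 gives R_L ≥ R_th(1/0.0240 − 1) = 2.663 × 40.67 = 108 kΩ.

R_L(min) ≈ 108 kΩ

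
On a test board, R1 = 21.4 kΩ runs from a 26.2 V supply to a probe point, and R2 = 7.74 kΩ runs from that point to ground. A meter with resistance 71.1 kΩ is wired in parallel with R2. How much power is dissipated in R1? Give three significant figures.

Total resistance from the source is R1 + (R2‖R_L) = 28.38 kΩ, so I = 26.2/28.38 kΩ = 0.9232 mA.
P = I²·R1 = (0.9232 mA)² × 21.4 kΩ = 18.2 mW.

P ≈ 18.2 mW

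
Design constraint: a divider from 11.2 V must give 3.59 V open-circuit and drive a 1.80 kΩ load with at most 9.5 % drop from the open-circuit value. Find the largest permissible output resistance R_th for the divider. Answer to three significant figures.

Loading drop = R_th/(R_th + R_L) ≤ 0.0950, so R_th ≤ R_L · ε/(1−ε) = 1.80 kΩ × 0.0950/0.9050 = 189 Ω.

R_th ≤ 189 Ω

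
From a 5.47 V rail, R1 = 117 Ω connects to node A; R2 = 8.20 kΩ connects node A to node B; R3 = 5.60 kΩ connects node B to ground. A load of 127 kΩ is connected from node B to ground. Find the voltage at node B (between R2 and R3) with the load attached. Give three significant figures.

At node B, R3 is in parallel with the load: R3‖R_L = 5363 Ω.
Below node A the resistance is R2 + (R3‖R_L) = 13560 Ω, so V_A = 5.47 × 13560/13680 = 5.423 V.
Then V_B = V_A × (R3‖R_L)/(R2 + R3‖R_L) = 5.423 × 5363/13560 = 2.14 V.

V ≈ 2.14 V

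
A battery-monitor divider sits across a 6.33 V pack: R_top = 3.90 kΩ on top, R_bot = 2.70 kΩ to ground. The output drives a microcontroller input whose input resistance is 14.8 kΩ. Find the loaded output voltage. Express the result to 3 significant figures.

The load sits in parallel with R_bot: R_bot‖R_L = (2.70 × 14.8) / (2.70 + 14.8) = 2.283 kΩ.
V_out = 6.33 × 2.283 / (3.90 + 2.283) = 6.33 × 2.283/6.183 = 2.34 V.
(Unloaded it would have been 2.59 V.)

V_out ≈ 2.34 V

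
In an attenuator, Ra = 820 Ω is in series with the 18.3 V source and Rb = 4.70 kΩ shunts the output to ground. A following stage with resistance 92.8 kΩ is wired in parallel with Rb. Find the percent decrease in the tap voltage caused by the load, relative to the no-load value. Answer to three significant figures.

0.747 %

The divider's output (Thévenin) resistance is Ra‖Rb = 698.2 Ω.
Fractional drop under load = R_th/(R_th + R_L) = 698.2 / (698.2 + 92800) = 0.007467.
So the output falls by 0.747 %.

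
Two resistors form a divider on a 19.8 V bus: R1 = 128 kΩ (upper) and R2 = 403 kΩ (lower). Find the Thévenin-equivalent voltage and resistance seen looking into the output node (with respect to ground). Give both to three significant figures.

V_th is the open-circuit tap voltage: 19.8 × 403/(128 + 403) = 15.0 V.
With the supply zeroed, R1 and R2 appear in parallel from the tap: R_th = R1‖R2 = (128 × 403)/531.0 = 97.1 kΩ.

V_th = 15.0 V, R_th = 97.1 kΩ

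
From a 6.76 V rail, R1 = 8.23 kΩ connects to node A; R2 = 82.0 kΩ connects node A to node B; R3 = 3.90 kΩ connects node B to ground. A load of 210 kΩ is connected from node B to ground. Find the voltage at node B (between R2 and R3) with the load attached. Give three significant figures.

At node B, R3 is in parallel with the load: R3‖R_L = 3.829 kΩ.
Below node A the resistance is R2 + (R3‖R_L) = 85.83 kΩ, so V_A = 6.76 × 85.83/94.06 = 6.169 V.
Then V_B = V_A × (R3‖R_L)/(R2 + R3‖R_L) = 6.169 × 3.829/85.83 = 0.275 V.

V ≈ 0.275 V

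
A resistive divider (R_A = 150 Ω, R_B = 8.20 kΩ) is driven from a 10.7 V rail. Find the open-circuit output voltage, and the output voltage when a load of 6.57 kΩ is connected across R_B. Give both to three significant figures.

Unloaded: 10.5 V; loaded: 10.3 V

Open-circuit: V = 10.7 × 8200/(150 + 8200) = 10.5 V.
With the load, R_B becomes R_B‖R_L = 3648 Ω, so V = 10.7 × 3648/3798 = 10.3 V.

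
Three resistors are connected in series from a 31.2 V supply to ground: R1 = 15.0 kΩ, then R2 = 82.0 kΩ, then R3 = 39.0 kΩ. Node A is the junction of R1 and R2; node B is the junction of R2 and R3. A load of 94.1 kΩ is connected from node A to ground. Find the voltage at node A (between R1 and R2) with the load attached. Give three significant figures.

V ≈ 24.3 V

Below node A the series string R2+R3 = 121.0 kΩ sits in parallel with the 94.1 kΩ load: 52.93 kΩ.
V_A = 31.2 × 52.93/(15.0 + 52.93) = 24.3 V.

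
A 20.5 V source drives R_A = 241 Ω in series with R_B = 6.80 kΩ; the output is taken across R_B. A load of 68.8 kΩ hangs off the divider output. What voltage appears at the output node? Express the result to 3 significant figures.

The load sits in parallel with R_B: R_B‖R_L = (6800 × 68800) / (6800 + 68800) = 6188 Ω.
V_out = 20.5 × 6188 / (241 + 6188) = 20.5 × 6188/6429 = 19.7 V.

V_out ≈ 19.7 V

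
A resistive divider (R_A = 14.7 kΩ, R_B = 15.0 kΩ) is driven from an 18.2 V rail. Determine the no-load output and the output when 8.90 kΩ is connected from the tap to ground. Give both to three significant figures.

Unloaded: 9.19 V; loaded: 5.01 V

Open-circuit: V = 18.2 × 15.0/(14.7 + 15.0) = 9.19 V.
With the load, R_B becomes R_B‖R_L = 5.586 kΩ, so V = 18.2 × 5.586/20.29 = 5.01 V.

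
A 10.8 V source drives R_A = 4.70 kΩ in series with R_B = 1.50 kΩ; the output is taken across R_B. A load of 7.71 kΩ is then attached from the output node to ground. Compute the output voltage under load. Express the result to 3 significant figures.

The load sits in parallel with R_B: R_B‖R_L = (1.50 × 7.71) / (1.50 + 7.71) = 1.256 kΩ.
V_out = 10.8 × 1.256 / (4.70 + 1.256) = 10.8 × 1.256/5.956 = 2.28 V.

V_out ≈ 2.28 V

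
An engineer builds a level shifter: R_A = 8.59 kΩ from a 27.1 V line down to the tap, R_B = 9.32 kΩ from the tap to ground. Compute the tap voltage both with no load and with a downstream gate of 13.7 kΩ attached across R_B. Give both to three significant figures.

Open-circuit: V = 27.1 × 9.32/(8.59 + 9.32) = 14.1 V.
With the load, R_B becomes R_B‖R_L = 5.547 kΩ, so V = 27.1 × 5.547/14.14 = 10.6 V.

Unloaded: 14.1 V; loaded: 10.6 V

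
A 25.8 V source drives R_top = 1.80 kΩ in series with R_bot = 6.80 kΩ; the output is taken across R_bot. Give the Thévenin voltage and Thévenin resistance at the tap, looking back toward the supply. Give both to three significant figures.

V_th is the open-circuit tap voltage: 25.8 × 6.80/(1.80 + 6.80) = 20.4 V.
With the supply zeroed, R_top and R_bot appear in parallel from the tap: R_th = R_top‖R_bot = (1.80 × 6.80)/8.600 = 1.42 kΩ.

V_th = 20.4 V, R_th = 1.42 kΩ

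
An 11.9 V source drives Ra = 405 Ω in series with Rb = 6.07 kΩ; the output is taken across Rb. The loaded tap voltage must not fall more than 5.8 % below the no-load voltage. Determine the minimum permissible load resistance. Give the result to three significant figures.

Output resistance R_th = Ra‖Rb = (405 × 6070)/6475 = 379.7 Ω.
The fractional drop is R_th/(R_th + R_L); requiring this ≤ 0.0580 gives R_L ≥ R_th(1/0.0580 − 1) = 379.7 × 16.24 = 6.17 kΩ.

R_L(min) ≈ 6.17 kΩ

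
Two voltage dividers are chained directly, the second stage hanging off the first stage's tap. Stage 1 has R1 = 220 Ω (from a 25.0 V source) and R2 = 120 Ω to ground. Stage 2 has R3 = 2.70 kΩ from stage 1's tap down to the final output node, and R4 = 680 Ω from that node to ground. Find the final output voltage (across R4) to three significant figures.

Stage 2 presents R3+R4 = 3380 Ω as a load on stage 1's tap.
Stage 1's lower leg becomes R2‖(R3+R4) = 115.9 Ω, so V_mid = 25.0 × 115.9/335.9 = 8.625 V.
Stage 2 is itself unloaded: V_out = V_mid × R4/(R3+R4) = 8.625 × 680/3380 = 1.74 V.

V_out ≈ 1.74 V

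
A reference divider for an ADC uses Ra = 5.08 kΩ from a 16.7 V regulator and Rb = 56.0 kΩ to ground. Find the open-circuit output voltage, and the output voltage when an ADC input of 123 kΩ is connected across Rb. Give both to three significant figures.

Unloaded: 15.3 V; loaded: 14.8 V

Open-circuit: V = 16.7 × 56.0/(5.08 + 56.0) = 15.3 V.
With the load, Rb becomes Rb‖R_L = 38.48 kΩ, so V = 16.7 × 38.48/43.56 = 14.8 V.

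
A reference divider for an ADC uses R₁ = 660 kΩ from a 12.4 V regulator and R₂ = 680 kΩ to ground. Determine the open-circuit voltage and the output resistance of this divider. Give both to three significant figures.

V_th = 6.29 V, R_th = 335 kΩ

V_th is the open-circuit tap voltage: 12.4 × 680/(660 + 680) = 6.29 V.
With the supply zeroed, R₁ and R₂ appear in parallel from the tap: R_th = R₁‖R₂ = (660 × 680)/1340 = 335 kΩ.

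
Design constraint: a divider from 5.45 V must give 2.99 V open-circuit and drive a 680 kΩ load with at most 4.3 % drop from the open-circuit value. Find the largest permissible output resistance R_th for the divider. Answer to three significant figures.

R_th ≤ 30.6 kΩ

Loading drop = R_th/(R_th + R_L) ≤ 0.0430, so R_th ≤ R_L · ε/(1−ε) = 680 kΩ × 0.0430/0.9570 = 30.6 kΩ.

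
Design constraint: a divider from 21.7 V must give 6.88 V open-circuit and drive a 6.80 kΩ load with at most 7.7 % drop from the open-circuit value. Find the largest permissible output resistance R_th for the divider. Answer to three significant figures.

R_th ≤ 567 Ω

Loading drop = R_th/(R_th + R_L) ≤ 0.0770, so R_th ≤ R_L · ε/(1−ε) = 6.80 kΩ × 0.0770/0.9230 = 567 Ω.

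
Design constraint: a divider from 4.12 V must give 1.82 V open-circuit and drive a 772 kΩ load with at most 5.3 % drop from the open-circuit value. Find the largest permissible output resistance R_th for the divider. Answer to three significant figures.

Loading drop = R_th/(R_th + R_L) ≤ 0.0530, so R_th ≤ R_L · ε/(1−ε) = 772 kΩ × 0.0530/0.9470 = 43.2 kΩ.

R_th ≤ 43.2 kΩ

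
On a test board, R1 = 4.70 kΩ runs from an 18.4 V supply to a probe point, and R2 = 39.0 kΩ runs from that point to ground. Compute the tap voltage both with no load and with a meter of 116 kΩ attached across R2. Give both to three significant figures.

Open-circuit: V = 18.4 × 39.0/(4.70 + 39.0) = 16.4 V.
With the load, R2 becomes R2‖R_L = 29.19 kΩ, so V = 18.4 × 29.19/33.89 = 15.8 V.

Unloaded: 16.4 V; loaded: 15.8 V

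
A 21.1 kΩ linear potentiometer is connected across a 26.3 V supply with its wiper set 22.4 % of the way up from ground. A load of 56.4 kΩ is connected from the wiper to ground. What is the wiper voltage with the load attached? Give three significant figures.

The wiper splits the pot into (1−α)R = 16.37 kΩ above and αR = 4.726 kΩ below.
Lower section ‖ load = 4.361 kΩ.
V_wiper = 26.3 × 4.361/(16.37 + 4.361) = 5.53 V.

V ≈ 5.53 V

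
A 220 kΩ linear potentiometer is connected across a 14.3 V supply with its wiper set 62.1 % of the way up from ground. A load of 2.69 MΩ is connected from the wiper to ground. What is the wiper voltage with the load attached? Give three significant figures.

V ≈ 8.71 V

The wiper splits the pot into (1−α)R = 83.38 kΩ above and αR = 136.6 kΩ below.
Lower section ‖ load = 130.0 kΩ.
V_wiper = 14.3 × 130.0/(83.38 + 130.0) = 8.71 V.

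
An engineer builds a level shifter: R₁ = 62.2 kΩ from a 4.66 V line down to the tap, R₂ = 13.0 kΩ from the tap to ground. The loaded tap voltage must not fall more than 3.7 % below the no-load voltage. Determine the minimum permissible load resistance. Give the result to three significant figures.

R_L(min) ≈ 280 kΩ

Output resistance R_th = R₁‖R₂ = (62.2 × 13.0)/75.20 = 10.75 kΩ.
The fractional drop is R_th/(R_th + R_L); requiring this ≤ 0.0370 gives R_L ≥ R_th(1/0.0370 − 1) = 10.75 × 26.03 = 280 kΩ.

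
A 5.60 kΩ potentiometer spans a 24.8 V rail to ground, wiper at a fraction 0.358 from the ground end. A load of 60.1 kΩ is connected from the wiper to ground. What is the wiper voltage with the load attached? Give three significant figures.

The wiper splits the pot into (1−α)R = 3.595 kΩ above and αR = 2.005 kΩ below.
Lower section ‖ load = 1.940 kΩ.
V_wiper = 24.8 × 1.940/(3.595 + 1.940) = 8.69 V.

V ≈ 8.69 V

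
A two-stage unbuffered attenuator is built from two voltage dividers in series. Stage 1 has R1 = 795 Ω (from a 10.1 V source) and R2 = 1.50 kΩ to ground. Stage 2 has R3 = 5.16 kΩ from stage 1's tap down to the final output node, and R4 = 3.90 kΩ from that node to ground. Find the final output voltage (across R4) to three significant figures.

V_out ≈ 2.69 V

Stage 2 presents R3+R4 = 9060 Ω as a load on stage 1's tap.
Stage 1's lower leg becomes R2‖(R3+R4) = 1287 Ω, so V_mid = 10.1 × 1287/2082 = 6.243 V.
Stage 2 is itself unloaded: V_out = V_mid × R4/(R3+R4) = 6.243 × 3900/9060 = 2.69 V.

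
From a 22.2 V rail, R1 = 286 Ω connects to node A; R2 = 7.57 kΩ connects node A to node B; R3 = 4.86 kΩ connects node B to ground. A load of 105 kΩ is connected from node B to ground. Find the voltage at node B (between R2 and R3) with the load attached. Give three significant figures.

At node B, R3 is in parallel with the load: R3‖R_L = 4645 Ω.
Below node A the resistance is R2 + (R3‖R_L) = 12220 Ω, so V_A = 22.2 × 12220/12500 = 21.69 V.
Then V_B = V_A × (R3‖R_L)/(R2 + R3‖R_L) = 21.69 × 4645/12220 = 8.25 V.

V ≈ 8.25 V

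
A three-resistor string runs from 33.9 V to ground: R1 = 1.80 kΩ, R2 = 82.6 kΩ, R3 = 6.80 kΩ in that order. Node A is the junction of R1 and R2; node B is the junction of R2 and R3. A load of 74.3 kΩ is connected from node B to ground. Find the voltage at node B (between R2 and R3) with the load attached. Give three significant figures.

At node B, R3 is in parallel with the load: R3‖R_L = 6.230 kΩ.
Below node A the resistance is R2 + (R3‖R_L) = 88.83 kΩ, so V_A = 33.9 × 88.83/90.63 = 33.23 V.
Then V_B = V_A × (R3‖R_L)/(R2 + R3‖R_L) = 33.23 × 6.230/88.83 = 2.33 V.

V ≈ 2.33 V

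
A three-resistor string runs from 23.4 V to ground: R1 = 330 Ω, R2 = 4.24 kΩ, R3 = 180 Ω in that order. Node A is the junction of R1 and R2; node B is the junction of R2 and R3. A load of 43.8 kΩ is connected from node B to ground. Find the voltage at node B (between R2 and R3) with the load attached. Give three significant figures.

At node B, R3 is in parallel with the load: R3‖R_L = 179.3 Ω.
Below node A the resistance is R2 + (R3‖R_L) = 4419 Ω, so V_A = 23.4 × 4419/4749 = 21.77 V.
Then V_B = V_A × (R3‖R_L)/(R2 + R3‖R_L) = 21.77 × 179.3/4419 = 0.883 V.

V ≈ 0.883 V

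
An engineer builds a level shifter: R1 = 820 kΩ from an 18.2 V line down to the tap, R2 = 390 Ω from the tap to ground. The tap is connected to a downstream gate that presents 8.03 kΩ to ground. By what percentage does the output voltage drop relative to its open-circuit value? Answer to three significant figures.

The divider's output (Thévenin) resistance is R1‖R2 = 389.8 Ω.
Fractional drop under load = R_th/(R_th + R_L) = 389.8 / (389.8 + 8030) = 0.04630.
So the output falls by 4.63 %.

4.63 %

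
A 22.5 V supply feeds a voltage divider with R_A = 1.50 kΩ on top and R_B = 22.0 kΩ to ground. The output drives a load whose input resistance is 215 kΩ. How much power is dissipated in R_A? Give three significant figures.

P ≈ 1.65 mW

Total resistance from the source is R_A + (R_B‖R_L) = 21.46 kΩ, so I = 22.5/21.46 kΩ = 1.049 mA.
P = I²·R_A = (1.049 mA)² × 1.50 kΩ = 1.65 mW.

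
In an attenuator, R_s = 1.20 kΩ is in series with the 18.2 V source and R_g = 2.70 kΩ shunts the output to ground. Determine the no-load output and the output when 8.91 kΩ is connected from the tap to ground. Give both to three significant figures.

Open-circuit: V = 18.2 × 2.70/(1.20 + 2.70) = 12.6 V.
With the load, R_g becomes R_g‖R_L = 2.072 kΩ, so V = 18.2 × 2.072/3.272 = 11.5 V.

Unloaded: 12.6 V; loaded: 11.5 V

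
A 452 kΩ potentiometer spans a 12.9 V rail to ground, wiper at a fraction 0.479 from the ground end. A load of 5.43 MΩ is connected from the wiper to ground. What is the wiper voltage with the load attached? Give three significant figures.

The wiper splits the pot into (1−α)R = 235.5 kΩ above and αR = 216.5 kΩ below.
Lower section ‖ load = 208.2 kΩ.
V_wiper = 12.9 × 208.2/(235.5 + 208.2) = 6.05 V.

V ≈ 6.05 V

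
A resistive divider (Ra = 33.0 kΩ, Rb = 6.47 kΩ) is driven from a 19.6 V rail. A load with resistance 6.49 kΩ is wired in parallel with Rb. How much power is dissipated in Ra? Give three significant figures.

Total resistance from the source is Ra + (Rb‖R_L) = 36.24 kΩ, so I = 19.6/36.24 kΩ = 0.5408 mA.
P = I²·Ra = (0.5408 mA)² × 33.0 kΩ = 9.65 mW.

P ≈ 9.65 mW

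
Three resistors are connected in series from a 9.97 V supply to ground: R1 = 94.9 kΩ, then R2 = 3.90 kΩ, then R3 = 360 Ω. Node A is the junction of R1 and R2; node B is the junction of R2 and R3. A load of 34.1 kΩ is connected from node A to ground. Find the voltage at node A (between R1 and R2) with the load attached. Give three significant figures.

Below node A the series string R2+R3 = 4260 Ω sits in parallel with the 34100 Ω load: 3787 Ω.
V_A = 9.97 × 3787/(94900 + 3787) = 0.383 V.

V ≈ 0.383 V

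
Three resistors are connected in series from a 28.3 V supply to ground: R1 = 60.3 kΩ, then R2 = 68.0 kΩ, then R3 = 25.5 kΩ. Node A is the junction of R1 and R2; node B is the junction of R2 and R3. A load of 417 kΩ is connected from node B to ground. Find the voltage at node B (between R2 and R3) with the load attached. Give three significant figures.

V ≈ 4.46 V

At node B, R3 is in parallel with the load: R3‖R_L = 24.03 kΩ.
Below node A the resistance is R2 + (R3‖R_L) = 92.03 kΩ, so V_A = 28.3 × 92.03/152.3 = 17.10 V.
Then V_B = V_A × (R3‖R_L)/(R2 + R3‖R_L) = 17.10 × 24.03/92.03 = 4.46 V.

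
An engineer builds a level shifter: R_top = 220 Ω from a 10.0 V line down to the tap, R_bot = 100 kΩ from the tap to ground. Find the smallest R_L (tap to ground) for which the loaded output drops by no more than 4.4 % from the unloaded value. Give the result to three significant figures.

R_L(min) ≈ 4.77 kΩ

Output resistance R_th = R_top‖R_bot = (220 × 100000)/100200 = 219.5 Ω.
The fractional drop is R_th/(R_th + R_L); requiring this ≤ 0.0440 gives R_L ≥ R_th(1/0.0440 − 1) = 219.5 × 21.73 = 4.77 kΩ.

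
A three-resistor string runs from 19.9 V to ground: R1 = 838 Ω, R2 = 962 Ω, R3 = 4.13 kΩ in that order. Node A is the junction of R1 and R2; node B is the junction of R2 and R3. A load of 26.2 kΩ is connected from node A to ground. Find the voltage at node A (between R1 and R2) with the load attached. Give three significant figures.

Below node A the series string R2+R3 = 5092 Ω sits in parallel with the 26200 Ω load: 4263 Ω.
V_A = 19.9 × 4263/(838 + 4263) = 16.6 V.

V ≈ 16.6 V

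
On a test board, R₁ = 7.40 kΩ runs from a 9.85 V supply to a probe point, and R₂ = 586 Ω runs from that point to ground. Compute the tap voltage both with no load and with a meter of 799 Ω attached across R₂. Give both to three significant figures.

Open-circuit: V = 9.85 × 586/(7400 + 586) = 0.723 V.
With the load, R₂ becomes R₂‖R_L = 338.1 Ω, so V = 9.85 × 338.1/7738 = 0.430 V.

Unloaded: 0.723 V; loaded: 0.430 V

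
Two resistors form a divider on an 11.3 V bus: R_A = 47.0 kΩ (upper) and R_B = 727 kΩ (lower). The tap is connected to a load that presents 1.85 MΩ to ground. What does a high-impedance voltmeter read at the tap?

The load sits in parallel with R_B: R_B‖R_L = (727 × 1850) / (727 + 1850) = 521.9 kΩ.
V_out = 11.3 × 521.9 / (47.0 + 521.9) = 11.3 × 521.9/568.9 = 10.4 V.

V_out ≈ 10.4 V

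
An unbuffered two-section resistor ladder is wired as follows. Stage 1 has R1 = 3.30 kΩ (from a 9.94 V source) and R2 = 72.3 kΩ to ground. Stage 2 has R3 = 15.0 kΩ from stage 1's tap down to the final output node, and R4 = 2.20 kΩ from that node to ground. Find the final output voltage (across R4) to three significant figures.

V_out ≈ 1.03 V

Stage 2 presents R3+R4 = 17.20 kΩ as a load on stage 1's tap.
Stage 1's lower leg becomes R2‖(R3+R4) = 13.89 kΩ, so V_mid = 9.94 × 13.89/17.19 = 8.032 V.
Stage 2 is itself unloaded: V_out = V_mid × R4/(R3+R4) = 8.032 × 2.20/17.20 = 1.03 V.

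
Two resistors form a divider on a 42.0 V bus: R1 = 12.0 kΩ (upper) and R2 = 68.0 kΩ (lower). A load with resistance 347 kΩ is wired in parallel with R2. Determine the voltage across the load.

V_out ≈ 34.7 V

The load sits in parallel with R2: R2‖R_L = (68.0 × 347) / (68.0 + 347) = 56.86 kΩ.
V_out = 42.0 × 56.86 / (12.0 + 56.86) = 42.0 × 56.86/68.86 = 34.7 V.
(Unloaded it would have been 35.7 V.)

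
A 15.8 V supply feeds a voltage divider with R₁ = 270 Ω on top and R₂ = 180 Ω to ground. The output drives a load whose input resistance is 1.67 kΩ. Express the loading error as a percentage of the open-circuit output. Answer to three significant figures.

6.07 %

The divider's output (Thévenin) resistance is R₁‖R₂ = 108.0 Ω.
Fractional drop under load = R_th/(R_th + R_L) = 108.0 / (108.0 + 1670) = 0.06074.
So the output falls by 6.07 %.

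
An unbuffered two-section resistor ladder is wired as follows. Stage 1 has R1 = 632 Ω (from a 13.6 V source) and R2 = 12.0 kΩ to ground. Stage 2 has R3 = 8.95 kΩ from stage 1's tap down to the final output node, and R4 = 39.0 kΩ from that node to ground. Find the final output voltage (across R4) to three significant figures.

Stage 2 presents R3+R4 = 47950 Ω as a load on stage 1's tap.
Stage 1's lower leg becomes R2‖(R3+R4) = 9598 Ω, so V_mid = 13.6 × 9598/10230 = 12.76 V.
Stage 2 is itself unloaded: V_out = V_mid × R4/(R3+R4) = 12.76 × 39000/47950 = 10.4 V.

V_out ≈ 10.4 V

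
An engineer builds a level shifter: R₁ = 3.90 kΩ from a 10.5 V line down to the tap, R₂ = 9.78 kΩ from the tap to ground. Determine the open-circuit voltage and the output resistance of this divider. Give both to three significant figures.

V_th is the open-circuit tap voltage: 10.5 × 9.78/(3.90 + 9.78) = 7.51 V.
With the supply zeroed, R₁ and R₂ appear in parallel from the tap: R_th = R₁‖R₂ = (3.90 × 9.78)/13.68 = 2.79 kΩ.

V_th = 7.51 V, R_th = 2.79 kΩ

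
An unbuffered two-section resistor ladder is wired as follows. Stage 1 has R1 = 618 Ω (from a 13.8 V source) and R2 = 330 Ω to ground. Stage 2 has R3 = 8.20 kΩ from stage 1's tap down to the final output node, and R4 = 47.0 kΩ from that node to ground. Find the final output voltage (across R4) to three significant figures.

Stage 2 presents R3+R4 = 55200 Ω as a load on stage 1's tap.
Stage 1's lower leg becomes R2‖(R3+R4) = 328.0 Ω, so V_mid = 13.8 × 328.0/946.0 = 4.785 V.
Stage 2 is itself unloaded: V_out = V_mid × R4/(R3+R4) = 4.785 × 47000/55200 = 4.07 V.

V_out ≈ 4.07 V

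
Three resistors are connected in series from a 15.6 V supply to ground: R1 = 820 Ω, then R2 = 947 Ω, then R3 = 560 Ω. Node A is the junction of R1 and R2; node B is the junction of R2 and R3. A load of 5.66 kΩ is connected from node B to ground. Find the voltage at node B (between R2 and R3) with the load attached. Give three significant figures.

At node B, R3 is in parallel with the load: R3‖R_L = 509.6 Ω.
Below node A the resistance is R2 + (R3‖R_L) = 1457 Ω, so V_A = 15.6 × 1457/2277 = 9.981 V.
Then V_B = V_A × (R3‖R_L)/(R2 + R3‖R_L) = 9.981 × 509.6/1457 = 3.49 V.

V ≈ 3.49 V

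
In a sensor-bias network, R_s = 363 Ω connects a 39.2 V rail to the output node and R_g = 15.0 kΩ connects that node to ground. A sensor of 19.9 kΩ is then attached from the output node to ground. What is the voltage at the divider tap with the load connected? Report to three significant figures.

The load sits in parallel with R_g: R_g‖R_L = (15000 × 19900) / (15000 + 19900) = 8553 Ω.
V_out = 39.2 × 8553 / (363 + 8553) = 39.2 × 8553/8916 = 37.6 V.
(Unloaded it would have been 38.3 V.)

V_out ≈ 37.6 V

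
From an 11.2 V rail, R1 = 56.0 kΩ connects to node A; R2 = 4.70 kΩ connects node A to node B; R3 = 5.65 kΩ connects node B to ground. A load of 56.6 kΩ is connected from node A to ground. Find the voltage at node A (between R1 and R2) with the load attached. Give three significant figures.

V ≈ 1.51 V

Below node A the series string R2+R3 = 10.35 kΩ sits in parallel with the 56.6 kΩ load: 8.750 kΩ.
V_A = 11.2 × 8.750/(56.0 + 8.750) = 1.51 V.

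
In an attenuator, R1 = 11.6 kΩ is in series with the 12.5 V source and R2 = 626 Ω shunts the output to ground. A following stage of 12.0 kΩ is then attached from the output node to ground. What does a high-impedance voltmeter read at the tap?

The load sits in parallel with R2: R2‖R_L = (626 × 12000) / (626 + 12000) = 595.0 Ω.
V_out = 12.5 × 595.0 / (11600 + 595.0) = 12.5 × 595.0/12190 = 0.610 V.
(Unloaded it would have been 0.640 V.)

V_out ≈ 0.610 V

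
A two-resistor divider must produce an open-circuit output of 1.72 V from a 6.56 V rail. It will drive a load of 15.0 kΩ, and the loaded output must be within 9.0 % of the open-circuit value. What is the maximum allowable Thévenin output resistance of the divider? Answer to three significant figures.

Loading drop = R_th/(R_th + R_L) ≤ 0.0900, so R_th ≤ R_L · ε/(1−ε) = 15.0 kΩ × 0.0900/0.9100 = 1.48 kΩ.
(Any R1, R2 with R2/(R1+R2) = 0.262 and R1‖R2 ≤ 1.48 kΩ will meet the spec.)

R_th ≤ 1.48 kΩ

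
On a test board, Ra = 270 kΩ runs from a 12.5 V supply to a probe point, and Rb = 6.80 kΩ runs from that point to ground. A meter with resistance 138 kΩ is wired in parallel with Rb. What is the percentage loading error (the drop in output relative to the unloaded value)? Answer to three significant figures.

The divider's output (Thévenin) resistance is Ra‖Rb = 6.633 kΩ.
Fractional drop under load = R_th/(R_th + R_L) = 6.633 / (6.633 + 138) = 0.04586.
So the output falls by 4.59 %.

4.59 %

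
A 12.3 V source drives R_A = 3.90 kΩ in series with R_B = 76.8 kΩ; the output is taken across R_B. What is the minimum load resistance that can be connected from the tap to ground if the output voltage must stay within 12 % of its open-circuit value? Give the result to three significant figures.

Output resistance R_th = R_A‖R_B = (3.90 × 76.8)/80.70 = 3.712 kΩ.
The fractional drop is R_th/(R_th + R_L); requiring this ≤ 0.120 gives R_L ≥ R_th(1/0.120 − 1) = 3.712 × 7.333 = 27.2 kΩ.

R_L(min) ≈ 27.2 kΩ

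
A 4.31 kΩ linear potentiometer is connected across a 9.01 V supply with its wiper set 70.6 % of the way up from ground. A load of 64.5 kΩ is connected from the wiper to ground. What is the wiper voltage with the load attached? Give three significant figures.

V ≈ 6.27 V

The wiper splits the pot into (1−α)R = 1.267 kΩ above and αR = 3.043 kΩ below.
Lower section ‖ load = 2.906 kΩ.
V_wiper = 9.01 × 2.906/(1.267 + 2.906) = 6.27 V.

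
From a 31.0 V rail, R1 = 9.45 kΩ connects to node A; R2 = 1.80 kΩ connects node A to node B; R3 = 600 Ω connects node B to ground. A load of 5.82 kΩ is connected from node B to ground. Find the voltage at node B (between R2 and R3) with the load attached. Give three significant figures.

At node B, R3 is in parallel with the load: R3‖R_L = 543.9 Ω.
Below node A the resistance is R2 + (R3‖R_L) = 2344 Ω, so V_A = 31.0 × 2344/11790 = 6.161 V.
Then V_B = V_A × (R3‖R_L)/(R2 + R3‖R_L) = 6.161 × 543.9/2344 = 1.43 V.

V ≈ 1.43 V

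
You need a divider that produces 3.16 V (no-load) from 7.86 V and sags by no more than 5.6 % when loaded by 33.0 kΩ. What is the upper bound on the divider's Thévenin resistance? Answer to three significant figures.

Loading drop = R_th/(R_th + R_L) ≤ 0.0560, so R_th ≤ R_L · ε/(1−ε) = 33.0 kΩ × 0.0560/0.9440 = 1.96 kΩ.
(Any R1, R2 with R2/(R1+R2) = 0.402 and R1‖R2 ≤ 1.96 kΩ will meet the spec.)

R_th ≤ 1.96 kΩ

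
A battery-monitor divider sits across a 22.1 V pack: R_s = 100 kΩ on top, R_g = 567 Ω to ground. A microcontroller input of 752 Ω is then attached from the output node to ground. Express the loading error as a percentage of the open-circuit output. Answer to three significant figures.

42.8 %

The divider's output (Thévenin) resistance is R_s‖R_g = 563.8 Ω.
Fractional drop under load = R_th/(R_th + R_L) = 563.8 / (563.8 + 752) = 0.4285.
So the output falls by 42.8 %.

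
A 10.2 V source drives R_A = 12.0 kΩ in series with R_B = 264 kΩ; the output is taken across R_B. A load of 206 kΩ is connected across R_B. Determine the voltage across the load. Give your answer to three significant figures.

V_out ≈ 9.24 V

The load sits in parallel with R_B: R_B‖R_L = (264 × 206) / (264 + 206) = 115.7 kΩ.
V_out = 10.2 × 115.7 / (12.0 + 115.7) = 10.2 × 115.7/127.7 = 9.24 V.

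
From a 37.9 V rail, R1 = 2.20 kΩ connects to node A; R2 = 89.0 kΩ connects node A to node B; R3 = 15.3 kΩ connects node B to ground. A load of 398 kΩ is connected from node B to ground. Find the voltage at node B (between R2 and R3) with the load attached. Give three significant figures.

V ≈ 5.27 V

At node B, R3 is in parallel with the load: R3‖R_L = 14.73 kΩ.
Below node A the resistance is R2 + (R3‖R_L) = 103.7 kΩ, so V_A = 37.9 × 103.7/105.9 = 37.11 V.
Then V_B = V_A × (R3‖R_L)/(R2 + R3‖R_L) = 37.11 × 14.73/103.7 = 5.27 V.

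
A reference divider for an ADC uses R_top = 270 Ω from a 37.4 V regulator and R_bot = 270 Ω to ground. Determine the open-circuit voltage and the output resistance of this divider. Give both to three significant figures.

V_th = 18.7 V, R_th = 135 Ω

V_th is the open-circuit tap voltage: 37.4 × 270/(270 + 270) = 18.7 V.
With the supply zeroed, R_top and R_bot appear in parallel from the tap: R_th = R_top‖R_bot = (270 × 270)/540.0 = 135 Ω.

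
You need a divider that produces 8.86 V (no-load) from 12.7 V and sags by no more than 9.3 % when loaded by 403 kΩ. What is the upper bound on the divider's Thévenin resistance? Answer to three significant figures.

Loading drop = R_th/(R_th + R_L) ≤ 0.0930, so R_th ≤ R_L · ε/(1−ε) = 403 kΩ × 0.0930/0.9070 = 41.3 kΩ.
(Any R1, R2 with R2/(R1+R2) = 0.698 and R1‖R2 ≤ 41.3 kΩ will meet the spec.)

R_th ≤ 41.3 kΩ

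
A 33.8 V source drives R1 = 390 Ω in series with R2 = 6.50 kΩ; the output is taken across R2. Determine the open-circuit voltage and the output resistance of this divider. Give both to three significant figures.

V_th is the open-circuit tap voltage: 33.8 × 6500/(390 + 6500) = 31.9 V.
With the supply zeroed, R1 and R2 appear in parallel from the tap: R_th = R1‖R2 = (390 × 6500)/6890 = 368 Ω.

V_th = 31.9 V, R_th = 368 Ω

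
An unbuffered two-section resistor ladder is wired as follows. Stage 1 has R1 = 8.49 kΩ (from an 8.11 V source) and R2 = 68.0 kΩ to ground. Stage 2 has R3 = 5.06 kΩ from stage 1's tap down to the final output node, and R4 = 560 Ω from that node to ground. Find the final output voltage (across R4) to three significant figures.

V_out ≈ 0.307 V

Stage 2 presents R3+R4 = 5620 Ω as a load on stage 1's tap.
Stage 1's lower leg becomes R2‖(R3+R4) = 5191 Ω, so V_mid = 8.11 × 5191/13680 = 3.077 V.
Stage 2 is itself unloaded: V_out = V_mid × R4/(R3+R4) = 3.077 × 560/5620 = 0.307 V.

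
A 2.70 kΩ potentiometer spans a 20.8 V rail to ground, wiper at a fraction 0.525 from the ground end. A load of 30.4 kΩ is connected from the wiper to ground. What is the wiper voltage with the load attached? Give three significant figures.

V ≈ 10.7 V

The wiper splits the pot into (1−α)R = 1.282 kΩ above and αR = 1.417 kΩ below.
Lower section ‖ load = 1.354 kΩ.
V_wiper = 20.8 × 1.354/(1.282 + 1.354) = 10.7 V.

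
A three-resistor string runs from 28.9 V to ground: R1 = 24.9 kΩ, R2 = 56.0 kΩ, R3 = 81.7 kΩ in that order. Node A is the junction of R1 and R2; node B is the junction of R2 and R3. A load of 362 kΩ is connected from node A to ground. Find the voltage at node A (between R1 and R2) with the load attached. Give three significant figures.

Below node A the series string R2+R3 = 137.7 kΩ sits in parallel with the 362 kΩ load: 99.75 kΩ.
V_A = 28.9 × 99.75/(24.9 + 99.75) = 23.1 V.

V ≈ 23.1 V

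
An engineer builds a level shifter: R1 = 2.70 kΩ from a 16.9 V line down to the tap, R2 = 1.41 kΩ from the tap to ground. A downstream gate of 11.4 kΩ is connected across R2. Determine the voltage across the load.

V_out ≈ 5.36 V

The load sits in parallel with R2: R2‖R_L = (1.41 × 11.4) / (1.41 + 11.4) = 1.255 kΩ.
V_out = 16.9 × 1.255 / (2.70 + 1.255) = 16.9 × 1.255/3.955 = 5.36 V.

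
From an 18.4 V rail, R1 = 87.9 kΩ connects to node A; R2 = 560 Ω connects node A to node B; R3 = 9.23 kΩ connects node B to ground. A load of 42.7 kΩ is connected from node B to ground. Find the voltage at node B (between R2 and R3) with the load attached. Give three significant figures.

At node B, R3 is in parallel with the load: R3‖R_L = 7589 Ω.
Below node A the resistance is R2 + (R3‖R_L) = 8149 Ω, so V_A = 18.4 × 8149/96050 = 1.561 V.
Then V_B = V_A × (R3‖R_L)/(R2 + R3‖R_L) = 1.561 × 7589/8149 = 1.45 V.

V ≈ 1.45 V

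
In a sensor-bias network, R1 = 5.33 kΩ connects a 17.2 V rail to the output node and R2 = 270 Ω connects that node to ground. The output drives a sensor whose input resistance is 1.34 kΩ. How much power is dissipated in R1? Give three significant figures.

Total resistance from the source is R1 + (R2‖R_L) = 5555 Ω, so I = 17.2/5555 Ω = 3.096 mA.
P = I²·R1 = (3.096 mA)² × 5.33 kΩ = 51.1 mW.

P ≈ 51.1 mW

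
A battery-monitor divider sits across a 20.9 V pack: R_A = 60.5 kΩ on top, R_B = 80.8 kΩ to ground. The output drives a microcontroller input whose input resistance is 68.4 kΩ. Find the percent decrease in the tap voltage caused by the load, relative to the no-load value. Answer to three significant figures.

33.6 %

The divider's output (Thévenin) resistance is R_A‖R_B = 34.60 kΩ.
Fractional drop under load = R_th/(R_th + R_L) = 34.60 / (34.60 + 68.4) = 0.3359.
So the output falls by 33.6 %.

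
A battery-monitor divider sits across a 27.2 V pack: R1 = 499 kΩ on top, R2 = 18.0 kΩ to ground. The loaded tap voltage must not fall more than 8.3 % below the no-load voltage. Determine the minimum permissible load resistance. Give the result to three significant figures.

R_L(min) ≈ 192 kΩ

Output resistance R_th = R1‖R2 = (499 × 18.0)/517.0 = 17.37 kΩ.
The fractional drop is R_th/(R_th + R_L); requiring this ≤ 0.0830 gives R_L ≥ R_th(1/0.0830 − 1) = 17.37 × 11.05 = 192 kΩ.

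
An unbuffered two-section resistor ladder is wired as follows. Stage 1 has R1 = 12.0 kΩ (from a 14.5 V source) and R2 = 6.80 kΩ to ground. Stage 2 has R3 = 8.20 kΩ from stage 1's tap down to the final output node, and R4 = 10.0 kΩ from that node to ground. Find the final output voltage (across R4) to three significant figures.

Stage 2 presents R3+R4 = 18.20 kΩ as a load on stage 1's tap.
Stage 1's lower leg becomes R2‖(R3+R4) = 4.950 kΩ, so V_mid = 14.5 × 4.950/16.95 = 4.235 V.
Stage 2 is itself unloaded: V_out = V_mid × R4/(R3+R4) = 4.235 × 10.0/18.20 = 2.33 V.

V_out ≈ 2.33 V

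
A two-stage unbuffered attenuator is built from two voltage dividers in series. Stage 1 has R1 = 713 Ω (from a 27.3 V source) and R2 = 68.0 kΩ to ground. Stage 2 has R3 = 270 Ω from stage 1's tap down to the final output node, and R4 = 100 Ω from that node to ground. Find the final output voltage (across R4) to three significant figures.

Stage 2 presents R3+R4 = 370.0 Ω as a load on stage 1's tap.
Stage 1's lower leg becomes R2‖(R3+R4) = 368.0 Ω, so V_mid = 27.3 × 368.0/1081 = 9.294 V.
Stage 2 is itself unloaded: V_out = V_mid × R4/(R3+R4) = 9.294 × 100/370.0 = 2.51 V.

V_out ≈ 2.51 V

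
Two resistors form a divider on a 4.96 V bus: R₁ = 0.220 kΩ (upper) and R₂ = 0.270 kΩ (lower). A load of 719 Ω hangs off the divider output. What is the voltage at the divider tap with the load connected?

V_out ≈ 2.34 V

The load sits in parallel with R₂: R₂‖R_L = (270 × 719) / (270 + 719) = 196.3 Ω.
V_out = 4.96 × 196.3 / (220 + 196.3) = 4.96 × 196.3/416.3 = 2.34 V.
(Unloaded it would have been 2.73 V.)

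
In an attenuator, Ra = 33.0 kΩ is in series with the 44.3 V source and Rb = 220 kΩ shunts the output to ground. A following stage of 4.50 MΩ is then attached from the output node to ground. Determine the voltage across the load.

V_out ≈ 38.3 V

The load sits in parallel with Rb: Rb‖R_L = (220 × 4500) / (220 + 4500) = 209.7 kΩ.
V_out = 44.3 × 209.7 / (33.0 + 209.7) = 44.3 × 209.7/242.7 = 38.3 V.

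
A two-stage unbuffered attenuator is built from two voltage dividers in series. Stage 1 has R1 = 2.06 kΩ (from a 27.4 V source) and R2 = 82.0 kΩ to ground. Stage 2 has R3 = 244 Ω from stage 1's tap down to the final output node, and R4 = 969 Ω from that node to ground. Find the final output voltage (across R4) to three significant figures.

V_out ≈ 8.04 V

Stage 2 presents R3+R4 = 1213 Ω as a load on stage 1's tap.
Stage 1's lower leg becomes R2‖(R3+R4) = 1195 Ω, so V_mid = 27.4 × 1195/3255 = 10.06 V.
Stage 2 is itself unloaded: V_out = V_mid × R4/(R3+R4) = 10.06 × 969/1213 = 8.04 V.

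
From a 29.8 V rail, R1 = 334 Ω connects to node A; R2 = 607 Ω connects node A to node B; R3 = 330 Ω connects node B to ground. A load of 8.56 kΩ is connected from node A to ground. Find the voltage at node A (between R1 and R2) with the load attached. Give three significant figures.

Below node A the series string R2+R3 = 937.0 Ω sits in parallel with the 8560 Ω load: 844.6 Ω.
V_A = 29.8 × 844.6/(334 + 844.6) = 21.4 V.

V ≈ 21.4 V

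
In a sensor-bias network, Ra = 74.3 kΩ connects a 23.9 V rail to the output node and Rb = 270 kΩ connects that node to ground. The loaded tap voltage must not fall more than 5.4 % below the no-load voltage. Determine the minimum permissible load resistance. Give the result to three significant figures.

R_L(min) ≈ 1.02 MΩ

Output resistance R_th = Ra‖Rb = (74.3 × 270)/344.3 = 58.27 kΩ.
The fractional drop is R_th/(R_th + R_L); requiring this ≤ 0.0540 gives R_L ≥ R_th(1/0.0540 − 1) = 58.27 × 17.52 = 1.02 MΩ.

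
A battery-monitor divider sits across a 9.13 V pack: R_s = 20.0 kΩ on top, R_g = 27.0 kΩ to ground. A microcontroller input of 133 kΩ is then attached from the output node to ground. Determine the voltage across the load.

The load sits in parallel with R_g: R_g‖R_L = (27.0 × 133) / (27.0 + 133) = 22.44 kΩ.
V_out = 9.13 × 22.44 / (20.0 + 22.44) = 9.13 × 22.44/42.44 = 4.83 V.

V_out ≈ 4.83 V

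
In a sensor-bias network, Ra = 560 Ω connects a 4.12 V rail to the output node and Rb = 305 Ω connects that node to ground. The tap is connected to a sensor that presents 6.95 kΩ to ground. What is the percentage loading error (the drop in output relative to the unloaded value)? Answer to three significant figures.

The divider's output (Thévenin) resistance is Ra‖Rb = 197.5 Ω.
Fractional drop under load = R_th/(R_th + R_L) = 197.5 / (197.5 + 6950) = 0.02763.
So the output falls by 2.76 %.

2.76 %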